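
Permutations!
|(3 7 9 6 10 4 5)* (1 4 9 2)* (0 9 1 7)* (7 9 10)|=12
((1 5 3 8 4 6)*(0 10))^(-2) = (10)(1 4 3)(5 6 8)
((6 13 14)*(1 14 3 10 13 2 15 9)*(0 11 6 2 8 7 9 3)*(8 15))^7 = ((0 11 6 15 3 10 13)(1 14 2 8 7 9))^7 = (15)(1 14 2 8 7 9)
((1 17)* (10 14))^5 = ((1 17)(10 14))^5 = (1 17)(10 14)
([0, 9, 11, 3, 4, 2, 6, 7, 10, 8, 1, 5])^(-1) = [0, 10, 5, 3, 4, 11, 6, 7, 9, 1, 8, 2]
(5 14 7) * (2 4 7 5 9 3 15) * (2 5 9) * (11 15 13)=(2 4 7)(3 13 11 15 5 14 9)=[0, 1, 4, 13, 7, 14, 6, 2, 8, 3, 10, 15, 12, 11, 9, 5]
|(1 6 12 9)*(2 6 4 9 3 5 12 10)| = 3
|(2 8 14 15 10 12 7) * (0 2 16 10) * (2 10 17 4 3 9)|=13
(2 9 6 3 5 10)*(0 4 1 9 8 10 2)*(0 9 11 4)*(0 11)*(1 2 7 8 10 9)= [11, 0, 10, 5, 2, 7, 3, 8, 9, 6, 1, 4]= (0 11 4 2 10 1)(3 5 7 8 9 6)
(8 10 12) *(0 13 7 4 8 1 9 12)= (0 13 7 4 8 10)(1 9 12)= [13, 9, 2, 3, 8, 5, 6, 4, 10, 12, 0, 11, 1, 7]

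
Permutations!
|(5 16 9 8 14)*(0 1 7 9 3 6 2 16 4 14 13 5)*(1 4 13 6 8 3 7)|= |(0 4 14)(2 16 7 9 3 8 6)(5 13)|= 42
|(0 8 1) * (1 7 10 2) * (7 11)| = 7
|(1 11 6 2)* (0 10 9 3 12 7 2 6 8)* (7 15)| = 11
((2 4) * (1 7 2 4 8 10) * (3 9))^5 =(10)(3 9)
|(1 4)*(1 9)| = 3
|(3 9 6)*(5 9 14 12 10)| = |(3 14 12 10 5 9 6)| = 7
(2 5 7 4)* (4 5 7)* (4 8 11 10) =(2 7 5 8 11 10 4) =[0, 1, 7, 3, 2, 8, 6, 5, 11, 9, 4, 10]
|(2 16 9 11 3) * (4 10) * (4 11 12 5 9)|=|(2 16 4 10 11 3)(5 9 12)|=6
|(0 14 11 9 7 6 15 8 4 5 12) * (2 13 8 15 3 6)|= 22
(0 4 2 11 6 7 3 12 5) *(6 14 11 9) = [4, 1, 9, 12, 2, 0, 7, 3, 8, 6, 10, 14, 5, 13, 11] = (0 4 2 9 6 7 3 12 5)(11 14)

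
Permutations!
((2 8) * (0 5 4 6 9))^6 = ((0 5 4 6 9)(2 8))^6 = (0 5 4 6 9)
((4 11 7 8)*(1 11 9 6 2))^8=(11)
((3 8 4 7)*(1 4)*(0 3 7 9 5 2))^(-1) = (0 2 5 9 4 1 8 3)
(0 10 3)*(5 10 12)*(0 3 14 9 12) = (5 10 14 9 12) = [0, 1, 2, 3, 4, 10, 6, 7, 8, 12, 14, 11, 5, 13, 9]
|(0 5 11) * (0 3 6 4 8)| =7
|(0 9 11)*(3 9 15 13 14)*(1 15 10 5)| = |(0 10 5 1 15 13 14 3 9 11)| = 10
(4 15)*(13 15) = (4 13 15) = [0, 1, 2, 3, 13, 5, 6, 7, 8, 9, 10, 11, 12, 15, 14, 4]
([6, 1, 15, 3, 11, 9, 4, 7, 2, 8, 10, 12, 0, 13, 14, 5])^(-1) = [12, 1, 8, 3, 6, 15, 0, 7, 9, 5, 10, 4, 11, 13, 14, 2]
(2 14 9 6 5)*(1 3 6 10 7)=[0, 3, 14, 6, 4, 2, 5, 1, 8, 10, 7, 11, 12, 13, 9]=(1 3 6 5 2 14 9 10 7)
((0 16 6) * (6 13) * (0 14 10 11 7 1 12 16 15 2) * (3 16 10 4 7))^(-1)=((0 15 2)(1 12 10 11 3 16 13 6 14 4 7))^(-1)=(0 2 15)(1 7 4 14 6 13 16 3 11 10 12)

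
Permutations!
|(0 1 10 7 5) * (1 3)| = 6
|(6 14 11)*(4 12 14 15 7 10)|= |(4 12 14 11 6 15 7 10)|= 8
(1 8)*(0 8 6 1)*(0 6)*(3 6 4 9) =(0 8 4 9 3 6 1) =[8, 0, 2, 6, 9, 5, 1, 7, 4, 3]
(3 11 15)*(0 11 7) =(0 11 15 3 7) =[11, 1, 2, 7, 4, 5, 6, 0, 8, 9, 10, 15, 12, 13, 14, 3]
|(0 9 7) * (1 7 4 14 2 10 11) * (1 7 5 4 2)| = |(0 9 2 10 11 7)(1 5 4 14)| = 12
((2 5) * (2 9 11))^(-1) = (2 11 9 5)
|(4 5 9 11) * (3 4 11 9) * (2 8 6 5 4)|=5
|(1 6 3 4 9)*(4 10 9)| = 5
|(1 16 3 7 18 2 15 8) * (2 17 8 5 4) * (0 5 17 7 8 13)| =|(0 5 4 2 15 17 13)(1 16 3 8)(7 18)| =28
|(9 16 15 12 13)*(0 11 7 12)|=8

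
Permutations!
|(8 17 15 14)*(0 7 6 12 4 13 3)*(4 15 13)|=|(0 7 6 12 15 14 8 17 13 3)|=10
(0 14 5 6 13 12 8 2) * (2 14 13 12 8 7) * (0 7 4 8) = [13, 1, 7, 3, 8, 6, 12, 2, 14, 9, 10, 11, 4, 0, 5] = (0 13)(2 7)(4 8 14 5 6 12)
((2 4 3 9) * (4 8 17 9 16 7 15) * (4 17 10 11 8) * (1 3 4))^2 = (1 16 15 9)(2 3 7 17)(8 11 10)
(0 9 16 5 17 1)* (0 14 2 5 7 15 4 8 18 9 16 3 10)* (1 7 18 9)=(0 16 18 1 14 2 5 17 7 15 4 8 9 3 10)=[16, 14, 5, 10, 8, 17, 6, 15, 9, 3, 0, 11, 12, 13, 2, 4, 18, 7, 1]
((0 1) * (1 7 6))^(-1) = (0 1 6 7)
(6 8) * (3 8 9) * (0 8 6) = [8, 1, 2, 6, 4, 5, 9, 7, 0, 3] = (0 8)(3 6 9)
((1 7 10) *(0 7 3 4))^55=((0 7 10 1 3 4))^55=(0 7 10 1 3 4)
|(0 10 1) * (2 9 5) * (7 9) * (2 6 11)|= 6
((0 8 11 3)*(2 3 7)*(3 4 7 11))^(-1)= (11)(0 3 8)(2 7 4)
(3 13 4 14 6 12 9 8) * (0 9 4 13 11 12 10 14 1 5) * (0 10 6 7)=(0 9 8 3 11 12 4 1 5 10 14 7)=[9, 5, 2, 11, 1, 10, 6, 0, 3, 8, 14, 12, 4, 13, 7]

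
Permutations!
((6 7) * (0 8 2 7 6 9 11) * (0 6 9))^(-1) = (0 7 2 8)(6 11 9)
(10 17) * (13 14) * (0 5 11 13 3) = (0 5 11 13 14 3)(10 17) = [5, 1, 2, 0, 4, 11, 6, 7, 8, 9, 17, 13, 12, 14, 3, 15, 16, 10]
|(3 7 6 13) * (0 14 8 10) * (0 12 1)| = |(0 14 8 10 12 1)(3 7 6 13)| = 12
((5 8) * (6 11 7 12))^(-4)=(12)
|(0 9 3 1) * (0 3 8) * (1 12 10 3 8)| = 12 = |(0 9 1 8)(3 12 10)|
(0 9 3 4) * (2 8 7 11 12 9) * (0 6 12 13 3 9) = (0 2 8 7 11 13 3 4 6 12) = [2, 1, 8, 4, 6, 5, 12, 11, 7, 9, 10, 13, 0, 3]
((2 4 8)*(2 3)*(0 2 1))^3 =(0 8)(1 4)(2 3)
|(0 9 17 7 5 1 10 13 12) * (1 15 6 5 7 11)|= |(0 9 17 11 1 10 13 12)(5 15 6)|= 24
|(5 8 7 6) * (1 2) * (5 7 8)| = 2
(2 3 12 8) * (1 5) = (1 5)(2 3 12 8) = [0, 5, 3, 12, 4, 1, 6, 7, 2, 9, 10, 11, 8]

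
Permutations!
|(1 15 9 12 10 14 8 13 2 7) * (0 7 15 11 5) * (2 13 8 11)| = |(0 7 1 2 15 9 12 10 14 11 5)| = 11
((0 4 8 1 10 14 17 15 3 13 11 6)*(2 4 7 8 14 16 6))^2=(0 8 10 6 7 1 16)(2 14 15 13)(3 11 4 17)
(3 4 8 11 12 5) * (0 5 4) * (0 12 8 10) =(0 5 3 12 4 10)(8 11) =[5, 1, 2, 12, 10, 3, 6, 7, 11, 9, 0, 8, 4]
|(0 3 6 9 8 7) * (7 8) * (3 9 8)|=|(0 9 7)(3 6 8)|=3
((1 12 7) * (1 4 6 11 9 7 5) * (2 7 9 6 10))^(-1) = (1 5 12)(2 10 4 7)(6 11)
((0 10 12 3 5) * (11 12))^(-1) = (0 5 3 12 11 10)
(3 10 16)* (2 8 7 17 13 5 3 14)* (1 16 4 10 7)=(1 16 14 2 8)(3 7 17 13 5)(4 10)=[0, 16, 8, 7, 10, 3, 6, 17, 1, 9, 4, 11, 12, 5, 2, 15, 14, 13]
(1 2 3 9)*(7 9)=(1 2 3 7 9)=[0, 2, 3, 7, 4, 5, 6, 9, 8, 1]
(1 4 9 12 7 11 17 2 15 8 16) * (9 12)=[0, 4, 15, 3, 12, 5, 6, 11, 16, 9, 10, 17, 7, 13, 14, 8, 1, 2]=(1 4 12 7 11 17 2 15 8 16)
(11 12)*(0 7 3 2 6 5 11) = (0 7 3 2 6 5 11 12) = [7, 1, 6, 2, 4, 11, 5, 3, 8, 9, 10, 12, 0]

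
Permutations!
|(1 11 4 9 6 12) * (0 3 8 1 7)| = |(0 3 8 1 11 4 9 6 12 7)| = 10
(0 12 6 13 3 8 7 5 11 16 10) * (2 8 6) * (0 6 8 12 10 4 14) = (0 10 6 13 3 8 7 5 11 16 4 14)(2 12) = [10, 1, 12, 8, 14, 11, 13, 5, 7, 9, 6, 16, 2, 3, 0, 15, 4]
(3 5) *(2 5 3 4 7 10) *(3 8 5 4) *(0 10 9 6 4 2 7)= (0 10 7 9 6 4)(3 8 5)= [10, 1, 2, 8, 0, 3, 4, 9, 5, 6, 7]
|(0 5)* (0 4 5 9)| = |(0 9)(4 5)| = 2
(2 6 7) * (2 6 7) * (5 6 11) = (2 7 11 5 6) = [0, 1, 7, 3, 4, 6, 2, 11, 8, 9, 10, 5]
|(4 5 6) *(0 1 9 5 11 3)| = 8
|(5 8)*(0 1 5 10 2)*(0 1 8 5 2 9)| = |(0 8 10 9)(1 2)| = 4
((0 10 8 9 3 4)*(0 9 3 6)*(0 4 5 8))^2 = ((0 10)(3 5 8)(4 9 6))^2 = (10)(3 8 5)(4 6 9)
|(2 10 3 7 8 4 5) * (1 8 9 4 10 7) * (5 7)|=|(1 8 10 3)(2 5)(4 7 9)|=12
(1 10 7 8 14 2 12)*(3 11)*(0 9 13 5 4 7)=(0 9 13 5 4 7 8 14 2 12 1 10)(3 11)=[9, 10, 12, 11, 7, 4, 6, 8, 14, 13, 0, 3, 1, 5, 2]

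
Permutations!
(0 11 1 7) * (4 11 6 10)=(0 6 10 4 11 1 7)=[6, 7, 2, 3, 11, 5, 10, 0, 8, 9, 4, 1]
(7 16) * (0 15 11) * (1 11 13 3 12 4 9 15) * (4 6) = (0 1 11)(3 12 6 4 9 15 13)(7 16) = [1, 11, 2, 12, 9, 5, 4, 16, 8, 15, 10, 0, 6, 3, 14, 13, 7]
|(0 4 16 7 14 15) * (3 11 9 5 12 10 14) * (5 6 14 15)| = 13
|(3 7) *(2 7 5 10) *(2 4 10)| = 4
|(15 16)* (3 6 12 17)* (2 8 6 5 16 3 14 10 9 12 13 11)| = 20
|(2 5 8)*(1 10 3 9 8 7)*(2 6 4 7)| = 8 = |(1 10 3 9 8 6 4 7)(2 5)|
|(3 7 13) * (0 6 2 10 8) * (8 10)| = |(0 6 2 8)(3 7 13)| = 12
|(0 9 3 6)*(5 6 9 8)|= |(0 8 5 6)(3 9)|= 4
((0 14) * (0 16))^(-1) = (0 16 14)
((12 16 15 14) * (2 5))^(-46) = ((2 5)(12 16 15 14))^(-46) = (12 15)(14 16)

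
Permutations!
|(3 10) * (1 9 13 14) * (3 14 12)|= 7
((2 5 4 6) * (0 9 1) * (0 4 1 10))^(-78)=(10)(1 6 5 4 2)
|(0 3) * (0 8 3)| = 2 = |(3 8)|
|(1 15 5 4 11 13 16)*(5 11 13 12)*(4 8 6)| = 10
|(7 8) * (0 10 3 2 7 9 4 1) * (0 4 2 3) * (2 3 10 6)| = 8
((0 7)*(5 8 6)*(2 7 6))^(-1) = (0 7 2 8 5 6)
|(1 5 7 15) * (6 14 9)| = 12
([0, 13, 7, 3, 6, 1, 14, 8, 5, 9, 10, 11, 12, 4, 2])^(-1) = (1 5 8 7 2 14 6 4 13)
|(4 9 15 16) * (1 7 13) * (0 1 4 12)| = 9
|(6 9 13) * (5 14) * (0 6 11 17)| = 6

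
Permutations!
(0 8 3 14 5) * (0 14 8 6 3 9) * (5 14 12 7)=(14)(0 6 3 8 9)(5 12 7)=[6, 1, 2, 8, 4, 12, 3, 5, 9, 0, 10, 11, 7, 13, 14]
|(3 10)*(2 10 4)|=4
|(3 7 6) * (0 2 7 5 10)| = 7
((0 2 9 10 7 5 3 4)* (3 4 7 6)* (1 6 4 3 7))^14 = ((0 2 9 10 4)(1 6 7 5 3))^14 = (0 4 10 9 2)(1 3 5 7 6)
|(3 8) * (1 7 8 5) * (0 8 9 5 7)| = 7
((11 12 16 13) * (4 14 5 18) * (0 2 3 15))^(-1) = (0 15 3 2)(4 18 5 14)(11 13 16 12)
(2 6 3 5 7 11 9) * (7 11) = (2 6 3 5 11 9) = [0, 1, 6, 5, 4, 11, 3, 7, 8, 2, 10, 9]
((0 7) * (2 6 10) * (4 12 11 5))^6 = (4 11)(5 12)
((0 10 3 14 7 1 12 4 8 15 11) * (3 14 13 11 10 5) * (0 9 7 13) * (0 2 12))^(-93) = (0 9 14 8 2)(1 11 10 4 3)(5 7 13 15 12)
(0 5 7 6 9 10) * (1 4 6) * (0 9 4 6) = (0 5 7 1 6 4)(9 10) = [5, 6, 2, 3, 0, 7, 4, 1, 8, 10, 9]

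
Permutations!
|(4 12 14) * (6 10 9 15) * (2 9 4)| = |(2 9 15 6 10 4 12 14)| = 8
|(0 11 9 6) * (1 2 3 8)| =|(0 11 9 6)(1 2 3 8)| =4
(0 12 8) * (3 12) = (0 3 12 8) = [3, 1, 2, 12, 4, 5, 6, 7, 0, 9, 10, 11, 8]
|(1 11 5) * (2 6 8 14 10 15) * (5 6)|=9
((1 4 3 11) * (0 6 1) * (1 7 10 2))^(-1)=(0 11 3 4 1 2 10 7 6)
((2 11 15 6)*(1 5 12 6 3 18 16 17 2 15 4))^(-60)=(18)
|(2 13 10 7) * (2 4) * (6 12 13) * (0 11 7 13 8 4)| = 30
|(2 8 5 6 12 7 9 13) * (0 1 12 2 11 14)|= |(0 1 12 7 9 13 11 14)(2 8 5 6)|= 8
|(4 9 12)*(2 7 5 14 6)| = |(2 7 5 14 6)(4 9 12)| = 15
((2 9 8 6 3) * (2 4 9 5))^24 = (3 6 8 9 4) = ((2 5)(3 4 9 8 6))^24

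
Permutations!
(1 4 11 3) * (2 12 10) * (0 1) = (0 1 4 11 3)(2 12 10) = [1, 4, 12, 0, 11, 5, 6, 7, 8, 9, 2, 3, 10]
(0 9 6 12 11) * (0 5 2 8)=(0 9 6 12 11 5 2 8)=[9, 1, 8, 3, 4, 2, 12, 7, 0, 6, 10, 5, 11]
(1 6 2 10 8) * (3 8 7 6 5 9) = (1 5 9 3 8)(2 10 7 6) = [0, 5, 10, 8, 4, 9, 2, 6, 1, 3, 7]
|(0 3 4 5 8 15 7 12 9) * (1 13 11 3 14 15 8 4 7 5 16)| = 13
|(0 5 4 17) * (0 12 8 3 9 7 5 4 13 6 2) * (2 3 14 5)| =13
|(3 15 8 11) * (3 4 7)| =6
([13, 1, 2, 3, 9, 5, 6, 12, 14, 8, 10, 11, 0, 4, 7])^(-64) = (14)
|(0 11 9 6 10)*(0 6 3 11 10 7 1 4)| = 6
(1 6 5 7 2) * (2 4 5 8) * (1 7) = (1 6 8 2 7 4 5) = [0, 6, 7, 3, 5, 1, 8, 4, 2]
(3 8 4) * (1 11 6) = (1 11 6)(3 8 4) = [0, 11, 2, 8, 3, 5, 1, 7, 4, 9, 10, 6]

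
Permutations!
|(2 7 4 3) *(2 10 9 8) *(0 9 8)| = 6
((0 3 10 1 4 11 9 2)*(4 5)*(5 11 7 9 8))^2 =((0 3 10 1 11 8 5 4 7 9 2))^2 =(0 10 11 5 7 2 3 1 8 4 9)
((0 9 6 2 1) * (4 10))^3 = (0 2 9 1 6)(4 10)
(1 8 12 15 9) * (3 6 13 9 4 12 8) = (1 3 6 13 9)(4 12 15) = [0, 3, 2, 6, 12, 5, 13, 7, 8, 1, 10, 11, 15, 9, 14, 4]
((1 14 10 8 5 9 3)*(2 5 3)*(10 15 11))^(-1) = (1 3 8 10 11 15 14)(2 9 5)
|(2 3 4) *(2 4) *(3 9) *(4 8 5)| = 3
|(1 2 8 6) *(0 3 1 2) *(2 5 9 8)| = 12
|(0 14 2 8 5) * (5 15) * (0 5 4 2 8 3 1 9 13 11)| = |(0 14 8 15 4 2 3 1 9 13 11)| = 11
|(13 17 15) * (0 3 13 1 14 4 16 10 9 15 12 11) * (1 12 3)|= |(0 1 14 4 16 10 9 15 12 11)(3 13 17)|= 30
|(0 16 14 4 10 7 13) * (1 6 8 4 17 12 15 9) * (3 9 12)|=|(0 16 14 17 3 9 1 6 8 4 10 7 13)(12 15)|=26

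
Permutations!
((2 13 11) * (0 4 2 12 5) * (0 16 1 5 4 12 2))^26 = (0 4 12)(1 16 5)(2 11 13)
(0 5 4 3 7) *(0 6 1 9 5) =[0, 9, 2, 7, 3, 4, 1, 6, 8, 5] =(1 9 5 4 3 7 6)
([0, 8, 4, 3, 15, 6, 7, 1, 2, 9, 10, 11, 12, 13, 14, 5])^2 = [0, 2, 15, 3, 5, 7, 1, 8, 4, 9, 10, 11, 12, 13, 14, 6]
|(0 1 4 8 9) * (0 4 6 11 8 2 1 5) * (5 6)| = |(0 6 11 8 9 4 2 1 5)| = 9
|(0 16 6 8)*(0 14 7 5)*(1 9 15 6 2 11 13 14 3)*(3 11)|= |(0 16 2 3 1 9 15 6 8 11 13 14 7 5)|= 14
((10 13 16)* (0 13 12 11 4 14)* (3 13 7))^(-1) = (0 14 4 11 12 10 16 13 3 7)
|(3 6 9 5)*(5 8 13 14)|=7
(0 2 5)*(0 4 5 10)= (0 2 10)(4 5)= [2, 1, 10, 3, 5, 4, 6, 7, 8, 9, 0]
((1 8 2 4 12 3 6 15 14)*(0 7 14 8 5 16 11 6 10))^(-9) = ((0 7 14 1 5 16 11 6 15 8 2 4 12 3 10))^(-9) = (0 11 12 1 8)(2 7 6 3 5)(4 14 15 10 16)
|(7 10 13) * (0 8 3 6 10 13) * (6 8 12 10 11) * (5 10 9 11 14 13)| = 10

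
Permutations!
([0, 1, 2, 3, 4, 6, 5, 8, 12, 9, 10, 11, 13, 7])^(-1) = (5 6)(7 13 12 8)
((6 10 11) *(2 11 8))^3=(2 10 11 8 6)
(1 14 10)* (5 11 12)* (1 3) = (1 14 10 3)(5 11 12) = [0, 14, 2, 1, 4, 11, 6, 7, 8, 9, 3, 12, 5, 13, 10]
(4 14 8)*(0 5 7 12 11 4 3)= (0 5 7 12 11 4 14 8 3)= [5, 1, 2, 0, 14, 7, 6, 12, 3, 9, 10, 4, 11, 13, 8]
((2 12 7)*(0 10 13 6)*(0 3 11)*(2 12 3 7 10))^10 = ((0 2 3 11)(6 7 12 10 13))^10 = (13)(0 3)(2 11)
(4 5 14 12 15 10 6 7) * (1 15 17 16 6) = (1 15 10)(4 5 14 12 17 16 6 7) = [0, 15, 2, 3, 5, 14, 7, 4, 8, 9, 1, 11, 17, 13, 12, 10, 6, 16]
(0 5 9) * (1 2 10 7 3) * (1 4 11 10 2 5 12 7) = (0 12 7 3 4 11 10 1 5 9) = [12, 5, 2, 4, 11, 9, 6, 3, 8, 0, 1, 10, 7]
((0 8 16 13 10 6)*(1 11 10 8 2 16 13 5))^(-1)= (0 6 10 11 1 5 16 2)(8 13)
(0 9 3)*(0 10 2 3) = (0 9)(2 3 10) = [9, 1, 3, 10, 4, 5, 6, 7, 8, 0, 2]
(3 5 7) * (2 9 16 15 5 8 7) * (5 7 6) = (2 9 16 15 7 3 8 6 5) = [0, 1, 9, 8, 4, 2, 5, 3, 6, 16, 10, 11, 12, 13, 14, 7, 15]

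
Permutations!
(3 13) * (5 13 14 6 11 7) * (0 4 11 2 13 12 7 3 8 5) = [4, 1, 13, 14, 11, 12, 2, 0, 5, 9, 10, 3, 7, 8, 6] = (0 4 11 3 14 6 2 13 8 5 12 7)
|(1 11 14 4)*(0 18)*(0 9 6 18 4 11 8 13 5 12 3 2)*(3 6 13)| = |(0 4 1 8 3 2)(5 12 6 18 9 13)(11 14)| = 6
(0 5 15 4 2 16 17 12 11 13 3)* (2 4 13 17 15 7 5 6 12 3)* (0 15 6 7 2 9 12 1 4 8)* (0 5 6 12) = (0 7 6 1 4 8 5 2 16 12 11 17 3 15 13 9) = [7, 4, 16, 15, 8, 2, 1, 6, 5, 0, 10, 17, 11, 9, 14, 13, 12, 3]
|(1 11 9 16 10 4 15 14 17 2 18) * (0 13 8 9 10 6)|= |(0 13 8 9 16 6)(1 11 10 4 15 14 17 2 18)|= 18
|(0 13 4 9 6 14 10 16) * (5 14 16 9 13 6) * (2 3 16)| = 20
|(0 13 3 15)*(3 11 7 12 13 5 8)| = |(0 5 8 3 15)(7 12 13 11)| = 20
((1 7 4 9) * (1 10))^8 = (1 9 7 10 4)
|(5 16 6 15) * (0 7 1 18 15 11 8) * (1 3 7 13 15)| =|(0 13 15 5 16 6 11 8)(1 18)(3 7)| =8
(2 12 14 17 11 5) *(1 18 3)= (1 18 3)(2 12 14 17 11 5)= [0, 18, 12, 1, 4, 2, 6, 7, 8, 9, 10, 5, 14, 13, 17, 15, 16, 11, 3]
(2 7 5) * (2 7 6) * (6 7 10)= (2 7 5 10 6)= [0, 1, 7, 3, 4, 10, 2, 5, 8, 9, 6]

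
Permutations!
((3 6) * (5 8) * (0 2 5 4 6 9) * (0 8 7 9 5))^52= (3 9 6 7 4 5 8)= ((0 2)(3 5 7 9 8 4 6))^52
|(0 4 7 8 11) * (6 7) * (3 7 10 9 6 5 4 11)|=|(0 11)(3 7 8)(4 5)(6 10 9)|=6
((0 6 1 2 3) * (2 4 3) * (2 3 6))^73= ((0 2 3)(1 4 6))^73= (0 2 3)(1 4 6)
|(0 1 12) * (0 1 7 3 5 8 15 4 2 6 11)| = |(0 7 3 5 8 15 4 2 6 11)(1 12)| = 10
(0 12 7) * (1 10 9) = (0 12 7)(1 10 9) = [12, 10, 2, 3, 4, 5, 6, 0, 8, 1, 9, 11, 7]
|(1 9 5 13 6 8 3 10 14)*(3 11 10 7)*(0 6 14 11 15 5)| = |(0 6 8 15 5 13 14 1 9)(3 7)(10 11)| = 18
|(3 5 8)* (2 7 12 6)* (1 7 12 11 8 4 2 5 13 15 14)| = 40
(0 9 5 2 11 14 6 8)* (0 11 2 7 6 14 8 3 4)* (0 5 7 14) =(0 9 7 6 3 4 5 14)(8 11) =[9, 1, 2, 4, 5, 14, 3, 6, 11, 7, 10, 8, 12, 13, 0]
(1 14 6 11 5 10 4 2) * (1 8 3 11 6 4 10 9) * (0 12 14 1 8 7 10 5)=(0 12 14 4 2 7 10 5 9 8 3 11)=[12, 1, 7, 11, 2, 9, 6, 10, 3, 8, 5, 0, 14, 13, 4]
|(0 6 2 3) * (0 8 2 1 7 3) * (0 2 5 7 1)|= |(0 6)(3 8 5 7)|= 4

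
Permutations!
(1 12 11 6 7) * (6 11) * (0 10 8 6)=[10, 12, 2, 3, 4, 5, 7, 1, 6, 9, 8, 11, 0]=(0 10 8 6 7 1 12)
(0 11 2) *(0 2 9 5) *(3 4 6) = (0 11 9 5)(3 4 6) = [11, 1, 2, 4, 6, 0, 3, 7, 8, 5, 10, 9]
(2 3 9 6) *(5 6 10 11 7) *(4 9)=(2 3 4 9 10 11 7 5 6)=[0, 1, 3, 4, 9, 6, 2, 5, 8, 10, 11, 7]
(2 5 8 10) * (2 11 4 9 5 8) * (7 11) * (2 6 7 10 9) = (2 8 9 5 6 7 11 4) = [0, 1, 8, 3, 2, 6, 7, 11, 9, 5, 10, 4]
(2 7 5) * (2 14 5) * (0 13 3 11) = (0 13 3 11)(2 7)(5 14) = [13, 1, 7, 11, 4, 14, 6, 2, 8, 9, 10, 0, 12, 3, 5]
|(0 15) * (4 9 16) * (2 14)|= 6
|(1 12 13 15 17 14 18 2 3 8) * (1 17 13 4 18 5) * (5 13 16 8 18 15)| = |(1 12 4 15 16 8 17 14 13 5)(2 3 18)| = 30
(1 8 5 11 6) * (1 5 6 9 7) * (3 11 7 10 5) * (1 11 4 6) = (1 8)(3 4 6)(5 7 11 9 10) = [0, 8, 2, 4, 6, 7, 3, 11, 1, 10, 5, 9]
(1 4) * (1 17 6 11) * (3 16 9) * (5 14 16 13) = (1 4 17 6 11)(3 13 5 14 16 9) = [0, 4, 2, 13, 17, 14, 11, 7, 8, 3, 10, 1, 12, 5, 16, 15, 9, 6]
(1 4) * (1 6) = (1 4 6) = [0, 4, 2, 3, 6, 5, 1]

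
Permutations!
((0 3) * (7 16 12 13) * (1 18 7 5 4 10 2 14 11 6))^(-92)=((0 3)(1 18 7 16 12 13 5 4 10 2 14 11 6))^(-92)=(1 6 11 14 2 10 4 5 13 12 16 7 18)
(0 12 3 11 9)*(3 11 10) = (0 12 11 9)(3 10) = [12, 1, 2, 10, 4, 5, 6, 7, 8, 0, 3, 9, 11]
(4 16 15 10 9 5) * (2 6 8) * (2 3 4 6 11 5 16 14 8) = (2 11 5 6)(3 4 14 8)(9 16 15 10) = [0, 1, 11, 4, 14, 6, 2, 7, 3, 16, 9, 5, 12, 13, 8, 10, 15]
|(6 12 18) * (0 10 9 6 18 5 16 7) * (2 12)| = |(18)(0 10 9 6 2 12 5 16 7)| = 9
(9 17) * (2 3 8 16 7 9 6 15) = [0, 1, 3, 8, 4, 5, 15, 9, 16, 17, 10, 11, 12, 13, 14, 2, 7, 6] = (2 3 8 16 7 9 17 6 15)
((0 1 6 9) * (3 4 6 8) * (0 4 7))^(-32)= ((0 1 8 3 7)(4 6 9))^(-32)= (0 3 1 7 8)(4 6 9)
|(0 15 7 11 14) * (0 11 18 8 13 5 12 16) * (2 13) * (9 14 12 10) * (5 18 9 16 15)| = 12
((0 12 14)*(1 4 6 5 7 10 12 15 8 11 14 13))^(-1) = (0 14 11 8 15)(1 13 12 10 7 5 6 4)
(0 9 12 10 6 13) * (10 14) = (0 9 12 14 10 6 13) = [9, 1, 2, 3, 4, 5, 13, 7, 8, 12, 6, 11, 14, 0, 10]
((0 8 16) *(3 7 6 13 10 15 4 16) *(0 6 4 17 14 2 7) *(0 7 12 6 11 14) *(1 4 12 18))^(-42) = (18)(0 15 13 12 3)(6 7 8 17 10)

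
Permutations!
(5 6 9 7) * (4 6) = (4 6 9 7 5) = [0, 1, 2, 3, 6, 4, 9, 5, 8, 7]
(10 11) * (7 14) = (7 14)(10 11) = [0, 1, 2, 3, 4, 5, 6, 14, 8, 9, 11, 10, 12, 13, 7]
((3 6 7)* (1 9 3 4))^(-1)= ((1 9 3 6 7 4))^(-1)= (1 4 7 6 3 9)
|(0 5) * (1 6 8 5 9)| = 6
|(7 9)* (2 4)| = 2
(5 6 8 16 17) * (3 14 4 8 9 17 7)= (3 14 4 8 16 7)(5 6 9 17)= [0, 1, 2, 14, 8, 6, 9, 3, 16, 17, 10, 11, 12, 13, 4, 15, 7, 5]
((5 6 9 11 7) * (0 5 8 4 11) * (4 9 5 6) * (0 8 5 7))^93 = ((0 6 7 5 4 11)(8 9))^93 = (0 5)(4 6)(7 11)(8 9)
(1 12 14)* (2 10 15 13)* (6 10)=[0, 12, 6, 3, 4, 5, 10, 7, 8, 9, 15, 11, 14, 2, 1, 13]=(1 12 14)(2 6 10 15 13)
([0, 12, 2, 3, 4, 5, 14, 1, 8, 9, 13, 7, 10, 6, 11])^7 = (1 7 11 14 6 13 10 12)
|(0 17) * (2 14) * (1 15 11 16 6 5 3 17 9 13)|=22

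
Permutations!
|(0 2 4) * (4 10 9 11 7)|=|(0 2 10 9 11 7 4)|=7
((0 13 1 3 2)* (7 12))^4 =(0 2 3 1 13)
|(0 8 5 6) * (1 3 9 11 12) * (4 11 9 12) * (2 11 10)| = |(0 8 5 6)(1 3 12)(2 11 4 10)| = 12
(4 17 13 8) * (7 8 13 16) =(4 17 16 7 8) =[0, 1, 2, 3, 17, 5, 6, 8, 4, 9, 10, 11, 12, 13, 14, 15, 7, 16]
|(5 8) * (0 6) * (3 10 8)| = 4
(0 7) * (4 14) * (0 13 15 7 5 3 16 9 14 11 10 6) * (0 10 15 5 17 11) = [17, 1, 2, 16, 0, 3, 10, 13, 8, 14, 6, 15, 12, 5, 4, 7, 9, 11] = (0 17 11 15 7 13 5 3 16 9 14 4)(6 10)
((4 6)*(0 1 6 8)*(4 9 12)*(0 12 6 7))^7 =(0 1 7)(4 8 12)(6 9)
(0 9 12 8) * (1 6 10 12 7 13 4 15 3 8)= (0 9 7 13 4 15 3 8)(1 6 10 12)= [9, 6, 2, 8, 15, 5, 10, 13, 0, 7, 12, 11, 1, 4, 14, 3]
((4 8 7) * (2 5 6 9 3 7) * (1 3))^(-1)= ((1 3 7 4 8 2 5 6 9))^(-1)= (1 9 6 5 2 8 4 7 3)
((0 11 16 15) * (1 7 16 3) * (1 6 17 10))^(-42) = ((0 11 3 6 17 10 1 7 16 15))^(-42) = (0 16 1 17 3)(6 11 15 7 10)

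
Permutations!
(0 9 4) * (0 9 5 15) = (0 5 15)(4 9) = [5, 1, 2, 3, 9, 15, 6, 7, 8, 4, 10, 11, 12, 13, 14, 0]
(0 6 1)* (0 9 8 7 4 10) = (0 6 1 9 8 7 4 10) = [6, 9, 2, 3, 10, 5, 1, 4, 7, 8, 0]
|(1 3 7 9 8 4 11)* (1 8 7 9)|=12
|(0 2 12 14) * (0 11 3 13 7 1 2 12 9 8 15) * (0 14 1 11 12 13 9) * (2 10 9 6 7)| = 84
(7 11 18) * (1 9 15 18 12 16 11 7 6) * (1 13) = [0, 9, 2, 3, 4, 5, 13, 7, 8, 15, 10, 12, 16, 1, 14, 18, 11, 17, 6] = (1 9 15 18 6 13)(11 12 16)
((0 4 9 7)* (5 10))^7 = ((0 4 9 7)(5 10))^7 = (0 7 9 4)(5 10)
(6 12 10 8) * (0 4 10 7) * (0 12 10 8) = (0 4 8 6 10)(7 12) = [4, 1, 2, 3, 8, 5, 10, 12, 6, 9, 0, 11, 7]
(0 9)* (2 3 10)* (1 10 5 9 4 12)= (0 4 12 1 10 2 3 5 9)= [4, 10, 3, 5, 12, 9, 6, 7, 8, 0, 2, 11, 1]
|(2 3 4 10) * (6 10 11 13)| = |(2 3 4 11 13 6 10)| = 7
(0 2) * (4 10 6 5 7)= (0 2)(4 10 6 5 7)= [2, 1, 0, 3, 10, 7, 5, 4, 8, 9, 6]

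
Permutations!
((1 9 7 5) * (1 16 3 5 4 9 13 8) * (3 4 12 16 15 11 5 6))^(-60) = (16) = ((1 13 8)(3 6)(4 9 7 12 16)(5 15 11))^(-60)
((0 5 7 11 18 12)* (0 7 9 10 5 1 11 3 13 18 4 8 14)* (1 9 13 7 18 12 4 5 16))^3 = ((0 9 10 16 1 11 5 13 12 18 4 8 14)(3 7))^3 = (0 16 5 18 14 10 11 12 8 9 1 13 4)(3 7)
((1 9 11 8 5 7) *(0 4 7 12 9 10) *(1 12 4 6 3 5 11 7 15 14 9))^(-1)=(0 10 1 12 7 9 14 15 4 5 3 6)(8 11)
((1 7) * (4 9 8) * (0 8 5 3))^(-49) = ((0 8 4 9 5 3)(1 7))^(-49) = (0 3 5 9 4 8)(1 7)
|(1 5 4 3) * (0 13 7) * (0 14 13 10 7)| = 20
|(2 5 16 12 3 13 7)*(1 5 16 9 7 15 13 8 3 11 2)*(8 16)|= |(1 5 9 7)(2 8 3 16 12 11)(13 15)|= 12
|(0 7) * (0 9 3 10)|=5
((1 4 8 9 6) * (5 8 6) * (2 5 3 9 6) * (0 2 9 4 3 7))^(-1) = (0 7 9 4 3 1 6 8 5 2)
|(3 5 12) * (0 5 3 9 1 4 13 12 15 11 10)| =|(0 5 15 11 10)(1 4 13 12 9)| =5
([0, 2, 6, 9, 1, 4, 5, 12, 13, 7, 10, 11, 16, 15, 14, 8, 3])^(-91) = [0, 4, 1, 16, 5, 6, 2, 9, 15, 3, 10, 11, 7, 8, 14, 13, 12]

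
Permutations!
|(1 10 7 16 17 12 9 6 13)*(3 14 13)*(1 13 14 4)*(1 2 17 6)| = 11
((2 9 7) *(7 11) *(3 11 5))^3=((2 9 5 3 11 7))^3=(2 3)(5 7)(9 11)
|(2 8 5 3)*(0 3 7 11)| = |(0 3 2 8 5 7 11)| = 7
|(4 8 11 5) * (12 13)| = |(4 8 11 5)(12 13)| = 4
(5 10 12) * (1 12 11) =(1 12 5 10 11) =[0, 12, 2, 3, 4, 10, 6, 7, 8, 9, 11, 1, 5]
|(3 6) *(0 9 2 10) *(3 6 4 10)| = 6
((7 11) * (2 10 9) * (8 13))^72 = ((2 10 9)(7 11)(8 13))^72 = (13)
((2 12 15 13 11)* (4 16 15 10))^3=((2 12 10 4 16 15 13 11))^3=(2 4 13 12 16 11 10 15)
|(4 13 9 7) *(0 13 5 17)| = 7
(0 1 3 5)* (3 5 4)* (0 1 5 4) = [5, 4, 2, 0, 3, 1] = (0 5 1 4 3)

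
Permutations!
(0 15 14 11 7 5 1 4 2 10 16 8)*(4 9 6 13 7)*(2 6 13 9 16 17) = [15, 16, 10, 3, 6, 1, 9, 5, 0, 13, 17, 4, 12, 7, 11, 14, 8, 2] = (0 15 14 11 4 6 9 13 7 5 1 16 8)(2 10 17)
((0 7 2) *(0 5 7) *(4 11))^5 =((2 5 7)(4 11))^5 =(2 7 5)(4 11)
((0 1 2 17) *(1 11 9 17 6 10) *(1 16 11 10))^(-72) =((0 10 16 11 9 17)(1 2 6))^(-72) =(17)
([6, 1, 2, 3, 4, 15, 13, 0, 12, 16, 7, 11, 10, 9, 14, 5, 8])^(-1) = (0 7 10 12 8 16 9 13 6)(5 15)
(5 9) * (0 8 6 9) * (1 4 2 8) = (0 1 4 2 8 6 9 5) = [1, 4, 8, 3, 2, 0, 9, 7, 6, 5]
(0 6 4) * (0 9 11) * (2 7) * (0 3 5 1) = (0 6 4 9 11 3 5 1)(2 7) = [6, 0, 7, 5, 9, 1, 4, 2, 8, 11, 10, 3]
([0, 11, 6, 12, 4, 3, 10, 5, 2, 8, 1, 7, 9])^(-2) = (1 6 8 12 5 11 10 2 9 3 7)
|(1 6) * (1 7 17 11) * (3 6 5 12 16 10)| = 10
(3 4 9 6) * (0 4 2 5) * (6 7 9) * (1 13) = (0 4 6 3 2 5)(1 13)(7 9) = [4, 13, 5, 2, 6, 0, 3, 9, 8, 7, 10, 11, 12, 1]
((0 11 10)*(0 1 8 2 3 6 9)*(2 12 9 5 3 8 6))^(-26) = ((0 11 10 1 6 5 3 2 8 12 9))^(-26) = (0 2 1 9 3 10 12 5 11 8 6)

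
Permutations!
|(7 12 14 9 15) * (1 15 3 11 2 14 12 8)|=20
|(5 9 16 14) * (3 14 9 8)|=|(3 14 5 8)(9 16)|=4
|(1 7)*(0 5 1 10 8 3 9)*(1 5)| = 7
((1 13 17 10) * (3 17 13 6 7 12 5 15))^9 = (17)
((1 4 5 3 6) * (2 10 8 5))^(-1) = (1 6 3 5 8 10 2 4)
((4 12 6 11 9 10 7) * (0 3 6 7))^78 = ((0 3 6 11 9 10)(4 12 7))^78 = (12)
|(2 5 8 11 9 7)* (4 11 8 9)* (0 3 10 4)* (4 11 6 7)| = 12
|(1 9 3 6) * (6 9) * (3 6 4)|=5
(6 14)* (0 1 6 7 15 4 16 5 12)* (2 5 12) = [1, 6, 5, 3, 16, 2, 14, 15, 8, 9, 10, 11, 0, 13, 7, 4, 12] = (0 1 6 14 7 15 4 16 12)(2 5)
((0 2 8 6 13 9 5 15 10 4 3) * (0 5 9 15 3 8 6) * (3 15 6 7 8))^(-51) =(0 2 7 8)(3 4 10 15 5)(6 13)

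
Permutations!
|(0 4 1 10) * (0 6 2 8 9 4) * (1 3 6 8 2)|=|(1 10 8 9 4 3 6)|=7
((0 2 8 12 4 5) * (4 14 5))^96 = ((0 2 8 12 14 5))^96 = (14)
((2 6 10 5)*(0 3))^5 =(0 3)(2 6 10 5)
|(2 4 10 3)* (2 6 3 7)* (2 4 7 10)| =|(10)(2 7 4)(3 6)| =6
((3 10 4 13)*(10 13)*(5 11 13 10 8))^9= ((3 10 4 8 5 11 13))^9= (3 4 5 13 10 8 11)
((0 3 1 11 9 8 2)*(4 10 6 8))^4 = ((0 3 1 11 9 4 10 6 8 2))^4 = (0 9 8 1 10)(2 11 6 3 4)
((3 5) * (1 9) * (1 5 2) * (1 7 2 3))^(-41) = (1 9 5)(2 7)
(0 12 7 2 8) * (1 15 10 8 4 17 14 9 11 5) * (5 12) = (0 5 1 15 10 8)(2 4 17 14 9 11 12 7) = [5, 15, 4, 3, 17, 1, 6, 2, 0, 11, 8, 12, 7, 13, 9, 10, 16, 14]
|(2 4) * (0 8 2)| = |(0 8 2 4)| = 4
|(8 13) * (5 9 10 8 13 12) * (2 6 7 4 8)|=9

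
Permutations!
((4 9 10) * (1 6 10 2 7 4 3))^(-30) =(1 10)(2 4)(3 6)(7 9)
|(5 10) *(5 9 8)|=4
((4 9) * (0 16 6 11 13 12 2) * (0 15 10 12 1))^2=((0 16 6 11 13 1)(2 15 10 12)(4 9))^2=(0 6 13)(1 16 11)(2 10)(12 15)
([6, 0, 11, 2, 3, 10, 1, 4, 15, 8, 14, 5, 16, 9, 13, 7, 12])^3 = (2 10 9 7)(3 5 13 15)(4 11 14 8)(12 16)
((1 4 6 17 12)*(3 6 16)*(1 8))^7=(1 8 12 17 6 3 16 4)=((1 4 16 3 6 17 12 8))^7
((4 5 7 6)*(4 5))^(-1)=(5 6 7)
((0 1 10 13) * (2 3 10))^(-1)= (0 13 10 3 2 1)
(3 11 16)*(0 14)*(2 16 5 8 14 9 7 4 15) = (0 9 7 4 15 2 16 3 11 5 8 14) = [9, 1, 16, 11, 15, 8, 6, 4, 14, 7, 10, 5, 12, 13, 0, 2, 3]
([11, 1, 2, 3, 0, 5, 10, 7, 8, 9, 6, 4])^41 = [4, 1, 2, 3, 11, 5, 10, 7, 8, 9, 6, 0]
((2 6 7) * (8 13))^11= (2 7 6)(8 13)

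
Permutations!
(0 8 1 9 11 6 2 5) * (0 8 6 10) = (0 6 2 5 8 1 9 11 10) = [6, 9, 5, 3, 4, 8, 2, 7, 1, 11, 0, 10]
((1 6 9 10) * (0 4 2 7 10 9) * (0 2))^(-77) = (0 4)(1 7 6 10 2)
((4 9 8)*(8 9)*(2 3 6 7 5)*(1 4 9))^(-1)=((1 4 8 9)(2 3 6 7 5))^(-1)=(1 9 8 4)(2 5 7 6 3)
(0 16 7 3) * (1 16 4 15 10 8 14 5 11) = (0 4 15 10 8 14 5 11 1 16 7 3) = [4, 16, 2, 0, 15, 11, 6, 3, 14, 9, 8, 1, 12, 13, 5, 10, 7]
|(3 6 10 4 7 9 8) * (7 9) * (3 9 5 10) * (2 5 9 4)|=6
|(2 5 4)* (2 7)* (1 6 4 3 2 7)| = |(7)(1 6 4)(2 5 3)| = 3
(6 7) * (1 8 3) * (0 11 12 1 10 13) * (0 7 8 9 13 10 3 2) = (0 11 12 1 9 13 7 6 8 2) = [11, 9, 0, 3, 4, 5, 8, 6, 2, 13, 10, 12, 1, 7]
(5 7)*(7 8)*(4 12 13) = (4 12 13)(5 8 7) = [0, 1, 2, 3, 12, 8, 6, 5, 7, 9, 10, 11, 13, 4]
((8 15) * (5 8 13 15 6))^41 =((5 8 6)(13 15))^41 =(5 6 8)(13 15)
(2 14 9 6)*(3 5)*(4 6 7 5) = (2 14 9 7 5 3 4 6) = [0, 1, 14, 4, 6, 3, 2, 5, 8, 7, 10, 11, 12, 13, 9]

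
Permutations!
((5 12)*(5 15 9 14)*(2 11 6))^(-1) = ((2 11 6)(5 12 15 9 14))^(-1) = (2 6 11)(5 14 9 15 12)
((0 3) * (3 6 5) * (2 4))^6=(0 5)(3 6)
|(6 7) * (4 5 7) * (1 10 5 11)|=|(1 10 5 7 6 4 11)|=7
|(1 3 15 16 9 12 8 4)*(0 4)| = 9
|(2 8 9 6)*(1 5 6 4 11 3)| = 9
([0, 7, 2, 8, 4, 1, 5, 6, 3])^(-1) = [0, 5, 2, 8, 4, 6, 7, 1, 3]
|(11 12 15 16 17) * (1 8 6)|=|(1 8 6)(11 12 15 16 17)|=15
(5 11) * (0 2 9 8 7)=(0 2 9 8 7)(5 11)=[2, 1, 9, 3, 4, 11, 6, 0, 7, 8, 10, 5]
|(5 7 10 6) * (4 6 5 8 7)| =6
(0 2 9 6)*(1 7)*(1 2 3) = (0 3 1 7 2 9 6) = [3, 7, 9, 1, 4, 5, 0, 2, 8, 6]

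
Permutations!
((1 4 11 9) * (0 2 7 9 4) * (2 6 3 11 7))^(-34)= (0 9 4 3)(1 7 11 6)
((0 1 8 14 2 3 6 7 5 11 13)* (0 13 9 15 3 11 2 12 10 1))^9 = (1 10 12 14 8)(2 11 9 15 3 6 7 5)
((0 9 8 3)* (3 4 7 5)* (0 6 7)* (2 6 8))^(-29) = (0 8 5 6 9 4 3 7 2)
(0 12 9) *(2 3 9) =(0 12 2 3 9) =[12, 1, 3, 9, 4, 5, 6, 7, 8, 0, 10, 11, 2]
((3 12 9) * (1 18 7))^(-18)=(18)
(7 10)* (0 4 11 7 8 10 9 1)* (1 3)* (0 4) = (1 4 11 7 9 3)(8 10) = [0, 4, 2, 1, 11, 5, 6, 9, 10, 3, 8, 7]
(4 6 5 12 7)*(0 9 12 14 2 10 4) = (0 9 12 7)(2 10 4 6 5 14) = [9, 1, 10, 3, 6, 14, 5, 0, 8, 12, 4, 11, 7, 13, 2]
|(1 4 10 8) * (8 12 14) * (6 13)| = |(1 4 10 12 14 8)(6 13)| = 6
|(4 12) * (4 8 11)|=4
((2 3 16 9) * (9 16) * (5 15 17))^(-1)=((2 3 9)(5 15 17))^(-1)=(2 9 3)(5 17 15)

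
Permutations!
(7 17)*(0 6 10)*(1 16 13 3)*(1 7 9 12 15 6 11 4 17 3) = (0 11 4 17 9 12 15 6 10)(1 16 13)(3 7) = [11, 16, 2, 7, 17, 5, 10, 3, 8, 12, 0, 4, 15, 1, 14, 6, 13, 9]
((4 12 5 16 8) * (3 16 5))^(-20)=((3 16 8 4 12))^(-20)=(16)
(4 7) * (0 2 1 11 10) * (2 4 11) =(0 4 7 11 10)(1 2) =[4, 2, 1, 3, 7, 5, 6, 11, 8, 9, 0, 10]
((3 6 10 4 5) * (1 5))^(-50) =((1 5 3 6 10 4))^(-50) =(1 10 3)(4 6 5)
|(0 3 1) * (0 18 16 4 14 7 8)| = 9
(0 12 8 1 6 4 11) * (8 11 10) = (0 12 11)(1 6 4 10 8) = [12, 6, 2, 3, 10, 5, 4, 7, 1, 9, 8, 0, 11]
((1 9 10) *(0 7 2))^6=(10)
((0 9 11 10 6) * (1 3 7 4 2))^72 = (0 11 6 9 10)(1 7 2 3 4)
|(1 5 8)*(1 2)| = 4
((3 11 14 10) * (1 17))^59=((1 17)(3 11 14 10))^59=(1 17)(3 10 14 11)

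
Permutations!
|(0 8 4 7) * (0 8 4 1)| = 5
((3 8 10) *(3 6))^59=((3 8 10 6))^59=(3 6 10 8)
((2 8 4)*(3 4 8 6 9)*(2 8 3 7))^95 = (2 7 9 6)(3 8 4)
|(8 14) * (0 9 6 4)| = 4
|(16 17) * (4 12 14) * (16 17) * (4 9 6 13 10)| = |(17)(4 12 14 9 6 13 10)| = 7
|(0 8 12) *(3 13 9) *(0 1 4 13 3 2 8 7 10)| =21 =|(0 7 10)(1 4 13 9 2 8 12)|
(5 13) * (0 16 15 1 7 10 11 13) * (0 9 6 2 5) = (0 16 15 1 7 10 11 13)(2 5 9 6) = [16, 7, 5, 3, 4, 9, 2, 10, 8, 6, 11, 13, 12, 0, 14, 1, 15]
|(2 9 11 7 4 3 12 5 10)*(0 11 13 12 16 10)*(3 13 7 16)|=11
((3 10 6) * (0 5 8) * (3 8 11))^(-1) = (0 8 6 10 3 11 5) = ((0 5 11 3 10 6 8))^(-1)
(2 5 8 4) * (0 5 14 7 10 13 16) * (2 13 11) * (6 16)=(0 5 8 4 13 6 16)(2 14 7 10 11)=[5, 1, 14, 3, 13, 8, 16, 10, 4, 9, 11, 2, 12, 6, 7, 15, 0]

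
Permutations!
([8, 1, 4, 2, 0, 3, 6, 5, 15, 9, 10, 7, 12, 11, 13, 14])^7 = (0 5 14 4 7 15 2 11 8 3 13)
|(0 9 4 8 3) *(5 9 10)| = 7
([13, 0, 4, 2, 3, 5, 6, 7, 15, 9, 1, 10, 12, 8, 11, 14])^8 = (15)(2 3 4)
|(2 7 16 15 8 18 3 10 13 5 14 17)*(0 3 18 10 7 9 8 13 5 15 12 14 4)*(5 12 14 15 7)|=|(18)(0 3 5 4)(2 9 8 10 12 15 13 7 16 14 17)|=44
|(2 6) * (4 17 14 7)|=|(2 6)(4 17 14 7)|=4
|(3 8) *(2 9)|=2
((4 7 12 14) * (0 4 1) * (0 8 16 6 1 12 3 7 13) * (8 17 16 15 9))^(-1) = ((0 4 13)(1 17 16 6)(3 7)(8 15 9)(12 14))^(-1) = (0 13 4)(1 6 16 17)(3 7)(8 9 15)(12 14)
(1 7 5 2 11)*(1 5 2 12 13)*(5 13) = (1 7 2 11 13)(5 12) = [0, 7, 11, 3, 4, 12, 6, 2, 8, 9, 10, 13, 5, 1]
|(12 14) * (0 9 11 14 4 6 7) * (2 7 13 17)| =|(0 9 11 14 12 4 6 13 17 2 7)| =11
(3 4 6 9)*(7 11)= (3 4 6 9)(7 11)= [0, 1, 2, 4, 6, 5, 9, 11, 8, 3, 10, 7]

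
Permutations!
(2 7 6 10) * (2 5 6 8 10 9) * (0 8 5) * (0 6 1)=[8, 0, 7, 3, 4, 1, 9, 5, 10, 2, 6]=(0 8 10 6 9 2 7 5 1)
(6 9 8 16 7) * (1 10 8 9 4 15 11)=[0, 10, 2, 3, 15, 5, 4, 6, 16, 9, 8, 1, 12, 13, 14, 11, 7]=(1 10 8 16 7 6 4 15 11)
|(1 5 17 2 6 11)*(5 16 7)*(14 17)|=|(1 16 7 5 14 17 2 6 11)|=9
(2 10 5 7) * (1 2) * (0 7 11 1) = [7, 2, 10, 3, 4, 11, 6, 0, 8, 9, 5, 1] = (0 7)(1 2 10 5 11)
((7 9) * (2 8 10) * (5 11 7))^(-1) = ((2 8 10)(5 11 7 9))^(-1) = (2 10 8)(5 9 7 11)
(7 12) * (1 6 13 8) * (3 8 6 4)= (1 4 3 8)(6 13)(7 12)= [0, 4, 2, 8, 3, 5, 13, 12, 1, 9, 10, 11, 7, 6]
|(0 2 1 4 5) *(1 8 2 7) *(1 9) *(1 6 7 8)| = |(0 8 2 1 4 5)(6 7 9)| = 6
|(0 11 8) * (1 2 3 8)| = |(0 11 1 2 3 8)| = 6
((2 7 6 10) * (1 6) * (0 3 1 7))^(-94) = (0 1 10)(2 3 6)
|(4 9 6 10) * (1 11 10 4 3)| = |(1 11 10 3)(4 9 6)| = 12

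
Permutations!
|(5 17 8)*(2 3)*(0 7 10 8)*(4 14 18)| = 6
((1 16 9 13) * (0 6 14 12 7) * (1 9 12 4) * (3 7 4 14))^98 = ((0 6 3 7)(1 16 12 4)(9 13))^98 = (0 3)(1 12)(4 16)(6 7)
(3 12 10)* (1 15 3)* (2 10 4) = (1 15 3 12 4 2 10) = [0, 15, 10, 12, 2, 5, 6, 7, 8, 9, 1, 11, 4, 13, 14, 3]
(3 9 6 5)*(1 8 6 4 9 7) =[0, 8, 2, 7, 9, 3, 5, 1, 6, 4] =(1 8 6 5 3 7)(4 9)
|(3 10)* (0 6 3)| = |(0 6 3 10)| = 4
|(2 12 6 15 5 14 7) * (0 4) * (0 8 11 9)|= 35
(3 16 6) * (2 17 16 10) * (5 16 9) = [0, 1, 17, 10, 4, 16, 3, 7, 8, 5, 2, 11, 12, 13, 14, 15, 6, 9] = (2 17 9 5 16 6 3 10)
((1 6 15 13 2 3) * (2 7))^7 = (15)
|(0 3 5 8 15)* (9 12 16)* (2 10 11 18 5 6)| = 30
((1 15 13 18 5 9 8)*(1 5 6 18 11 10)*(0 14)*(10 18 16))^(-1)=(0 14)(1 10 16 6 18 11 13 15)(5 8 9)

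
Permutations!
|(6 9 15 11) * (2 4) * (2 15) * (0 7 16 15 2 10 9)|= |(0 7 16 15 11 6)(2 4)(9 10)|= 6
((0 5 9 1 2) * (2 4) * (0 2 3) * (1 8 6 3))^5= (0 3 6 8 9 5)(1 4)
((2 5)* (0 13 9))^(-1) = ((0 13 9)(2 5))^(-1) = (0 9 13)(2 5)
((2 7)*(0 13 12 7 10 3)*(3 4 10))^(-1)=(0 3 2 7 12 13)(4 10)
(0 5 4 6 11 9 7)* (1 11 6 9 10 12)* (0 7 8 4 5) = (1 11 10 12)(4 9 8) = [0, 11, 2, 3, 9, 5, 6, 7, 4, 8, 12, 10, 1]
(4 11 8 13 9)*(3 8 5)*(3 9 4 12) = (3 8 13 4 11 5 9 12) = [0, 1, 2, 8, 11, 9, 6, 7, 13, 12, 10, 5, 3, 4]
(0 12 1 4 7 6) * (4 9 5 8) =(0 12 1 9 5 8 4 7 6) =[12, 9, 2, 3, 7, 8, 0, 6, 4, 5, 10, 11, 1]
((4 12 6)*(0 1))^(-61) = (0 1)(4 6 12)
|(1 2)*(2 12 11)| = |(1 12 11 2)| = 4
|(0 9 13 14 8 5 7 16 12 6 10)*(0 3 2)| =13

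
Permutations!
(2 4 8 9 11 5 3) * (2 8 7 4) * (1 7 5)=(1 7 4 5 3 8 9 11)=[0, 7, 2, 8, 5, 3, 6, 4, 9, 11, 10, 1]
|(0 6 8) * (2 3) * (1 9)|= 6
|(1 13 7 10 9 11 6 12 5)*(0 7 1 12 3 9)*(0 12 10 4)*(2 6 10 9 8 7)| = |(0 2 6 3 8 7 4)(1 13)(5 9 11 10 12)| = 70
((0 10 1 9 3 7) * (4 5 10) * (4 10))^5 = (0 7 3 9 1 10)(4 5)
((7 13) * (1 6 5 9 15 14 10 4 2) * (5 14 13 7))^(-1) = ((1 6 14 10 4 2)(5 9 15 13))^(-1) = (1 2 4 10 14 6)(5 13 15 9)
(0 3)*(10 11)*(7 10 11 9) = [3, 1, 2, 0, 4, 5, 6, 10, 8, 7, 9, 11] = (11)(0 3)(7 10 9)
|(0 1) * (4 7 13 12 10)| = 10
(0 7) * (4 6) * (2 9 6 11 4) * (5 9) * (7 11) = (0 11 4 7)(2 5 9 6) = [11, 1, 5, 3, 7, 9, 2, 0, 8, 6, 10, 4]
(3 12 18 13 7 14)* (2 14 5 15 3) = (2 14)(3 12 18 13 7 5 15) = [0, 1, 14, 12, 4, 15, 6, 5, 8, 9, 10, 11, 18, 7, 2, 3, 16, 17, 13]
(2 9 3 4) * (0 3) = (0 3 4 2 9) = [3, 1, 9, 4, 2, 5, 6, 7, 8, 0]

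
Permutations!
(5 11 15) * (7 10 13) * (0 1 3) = (0 1 3)(5 11 15)(7 10 13) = [1, 3, 2, 0, 4, 11, 6, 10, 8, 9, 13, 15, 12, 7, 14, 5]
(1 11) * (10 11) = (1 10 11) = [0, 10, 2, 3, 4, 5, 6, 7, 8, 9, 11, 1]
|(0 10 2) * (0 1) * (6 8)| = |(0 10 2 1)(6 8)| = 4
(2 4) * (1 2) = (1 2 4) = [0, 2, 4, 3, 1]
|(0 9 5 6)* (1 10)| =4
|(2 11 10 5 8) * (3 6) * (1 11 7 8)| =12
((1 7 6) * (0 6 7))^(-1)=(7)(0 1 6)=((7)(0 6 1))^(-1)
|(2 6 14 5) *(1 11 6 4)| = |(1 11 6 14 5 2 4)| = 7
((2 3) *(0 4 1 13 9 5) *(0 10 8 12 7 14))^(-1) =(0 14 7 12 8 10 5 9 13 1 4)(2 3)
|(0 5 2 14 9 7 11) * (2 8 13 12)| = 10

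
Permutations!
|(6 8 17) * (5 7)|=6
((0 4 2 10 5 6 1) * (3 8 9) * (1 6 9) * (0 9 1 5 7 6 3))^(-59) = ((0 4 2 10 7 6 3 8 5 1 9))^(-59) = (0 8 10 9 3 2 1 6 4 5 7)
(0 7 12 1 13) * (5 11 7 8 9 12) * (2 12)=[8, 13, 12, 3, 4, 11, 6, 5, 9, 2, 10, 7, 1, 0]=(0 8 9 2 12 1 13)(5 11 7)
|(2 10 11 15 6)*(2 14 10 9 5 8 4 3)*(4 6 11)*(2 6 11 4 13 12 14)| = 36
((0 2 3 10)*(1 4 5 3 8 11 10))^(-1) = (0 10 11 8 2)(1 3 5 4)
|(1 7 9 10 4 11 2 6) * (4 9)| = 6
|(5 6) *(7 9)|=2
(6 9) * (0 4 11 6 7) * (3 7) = (0 4 11 6 9 3 7) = [4, 1, 2, 7, 11, 5, 9, 0, 8, 3, 10, 6]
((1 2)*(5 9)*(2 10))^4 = ((1 10 2)(5 9))^4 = (1 10 2)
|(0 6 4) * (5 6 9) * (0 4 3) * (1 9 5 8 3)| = 7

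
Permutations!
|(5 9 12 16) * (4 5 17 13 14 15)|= 9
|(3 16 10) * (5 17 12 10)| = 6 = |(3 16 5 17 12 10)|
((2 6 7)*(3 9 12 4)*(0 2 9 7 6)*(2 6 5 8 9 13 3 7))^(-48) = ((0 6 5 8 9 12 4 7 13 3 2))^(-48) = (0 7 8 2 4 5 3 12 6 13 9)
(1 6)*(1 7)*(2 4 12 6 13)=(1 13 2 4 12 6 7)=[0, 13, 4, 3, 12, 5, 7, 1, 8, 9, 10, 11, 6, 2]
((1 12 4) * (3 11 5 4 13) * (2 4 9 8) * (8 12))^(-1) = ((1 8 2 4)(3 11 5 9 12 13))^(-1) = (1 4 2 8)(3 13 12 9 5 11)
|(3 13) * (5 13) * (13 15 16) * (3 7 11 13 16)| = |(16)(3 5 15)(7 11 13)| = 3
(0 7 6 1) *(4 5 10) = (0 7 6 1)(4 5 10) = [7, 0, 2, 3, 5, 10, 1, 6, 8, 9, 4]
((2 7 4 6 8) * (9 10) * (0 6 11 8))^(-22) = ((0 6)(2 7 4 11 8)(9 10))^(-22) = (2 11 7 8 4)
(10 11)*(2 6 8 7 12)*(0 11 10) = (0 11)(2 6 8 7 12) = [11, 1, 6, 3, 4, 5, 8, 12, 7, 9, 10, 0, 2]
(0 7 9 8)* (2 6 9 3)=[7, 1, 6, 2, 4, 5, 9, 3, 0, 8]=(0 7 3 2 6 9 8)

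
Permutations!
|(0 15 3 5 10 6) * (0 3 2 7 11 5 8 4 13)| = 12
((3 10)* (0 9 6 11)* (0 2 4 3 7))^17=(0 7 10 3 4 2 11 6 9)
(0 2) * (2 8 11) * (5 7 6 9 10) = (0 8 11 2)(5 7 6 9 10) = [8, 1, 0, 3, 4, 7, 9, 6, 11, 10, 5, 2]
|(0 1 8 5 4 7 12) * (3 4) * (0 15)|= |(0 1 8 5 3 4 7 12 15)|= 9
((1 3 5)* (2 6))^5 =((1 3 5)(2 6))^5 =(1 5 3)(2 6)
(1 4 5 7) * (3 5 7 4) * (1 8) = (1 3 5 4 7 8) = [0, 3, 2, 5, 7, 4, 6, 8, 1]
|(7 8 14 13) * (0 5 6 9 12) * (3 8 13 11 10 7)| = |(0 5 6 9 12)(3 8 14 11 10 7 13)| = 35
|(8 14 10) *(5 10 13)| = 5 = |(5 10 8 14 13)|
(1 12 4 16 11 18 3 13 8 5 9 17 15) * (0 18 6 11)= (0 18 3 13 8 5 9 17 15 1 12 4 16)(6 11)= [18, 12, 2, 13, 16, 9, 11, 7, 5, 17, 10, 6, 4, 8, 14, 1, 0, 15, 3]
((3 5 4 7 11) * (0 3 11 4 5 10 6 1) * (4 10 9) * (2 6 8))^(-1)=(11)(0 1 6 2 8 10 7 4 9 3)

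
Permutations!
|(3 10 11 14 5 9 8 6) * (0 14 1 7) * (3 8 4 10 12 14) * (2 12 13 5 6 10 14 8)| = 15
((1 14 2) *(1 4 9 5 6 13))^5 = ((1 14 2 4 9 5 6 13))^5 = (1 5 2 13 9 14 6 4)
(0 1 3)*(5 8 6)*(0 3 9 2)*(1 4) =(0 4 1 9 2)(5 8 6) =[4, 9, 0, 3, 1, 8, 5, 7, 6, 2]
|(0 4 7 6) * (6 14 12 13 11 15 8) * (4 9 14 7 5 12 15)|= |(0 9 14 15 8 6)(4 5 12 13 11)|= 30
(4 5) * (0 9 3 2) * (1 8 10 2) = (0 9 3 1 8 10 2)(4 5) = [9, 8, 0, 1, 5, 4, 6, 7, 10, 3, 2]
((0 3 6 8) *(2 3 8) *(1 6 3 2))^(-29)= (0 8)(1 6)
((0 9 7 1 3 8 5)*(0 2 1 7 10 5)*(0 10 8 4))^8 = (0 4 3 1 2 5 10 8 9)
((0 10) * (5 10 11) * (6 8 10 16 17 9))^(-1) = ((0 11 5 16 17 9 6 8 10))^(-1) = (0 10 8 6 9 17 16 5 11)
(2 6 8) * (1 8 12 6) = (1 8 2)(6 12) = [0, 8, 1, 3, 4, 5, 12, 7, 2, 9, 10, 11, 6]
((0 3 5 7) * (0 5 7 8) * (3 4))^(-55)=(0 8 5 7 3 4)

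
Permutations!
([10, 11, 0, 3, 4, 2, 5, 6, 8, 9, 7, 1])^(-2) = [5, 1, 6, 3, 4, 7, 10, 0, 8, 9, 2, 11]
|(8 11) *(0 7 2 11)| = |(0 7 2 11 8)| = 5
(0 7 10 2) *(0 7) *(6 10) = (2 7 6 10) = [0, 1, 7, 3, 4, 5, 10, 6, 8, 9, 2]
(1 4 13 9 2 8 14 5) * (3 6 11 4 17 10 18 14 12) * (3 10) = (1 17 3 6 11 4 13 9 2 8 12 10 18 14 5) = [0, 17, 8, 6, 13, 1, 11, 7, 12, 2, 18, 4, 10, 9, 5, 15, 16, 3, 14]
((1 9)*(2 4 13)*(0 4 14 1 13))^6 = (1 9 13 2 14)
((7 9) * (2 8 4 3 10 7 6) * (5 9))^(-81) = ((2 8 4 3 10 7 5 9 6))^(-81) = (10)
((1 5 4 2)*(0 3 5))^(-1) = (0 1 2 4 5 3)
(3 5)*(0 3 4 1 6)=(0 3 5 4 1 6)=[3, 6, 2, 5, 1, 4, 0]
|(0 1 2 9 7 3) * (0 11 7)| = |(0 1 2 9)(3 11 7)| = 12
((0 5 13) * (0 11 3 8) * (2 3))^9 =(0 13 2 8 5 11 3)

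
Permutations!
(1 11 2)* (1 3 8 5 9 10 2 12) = (1 11 12)(2 3 8 5 9 10) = [0, 11, 3, 8, 4, 9, 6, 7, 5, 10, 2, 12, 1]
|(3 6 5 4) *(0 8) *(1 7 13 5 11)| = |(0 8)(1 7 13 5 4 3 6 11)| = 8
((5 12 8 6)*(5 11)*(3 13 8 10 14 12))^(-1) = (3 5 11 6 8 13)(10 12 14)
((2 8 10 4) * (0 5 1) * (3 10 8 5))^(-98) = ((0 3 10 4 2 5 1))^(-98) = (10)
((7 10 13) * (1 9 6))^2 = ((1 9 6)(7 10 13))^2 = (1 6 9)(7 13 10)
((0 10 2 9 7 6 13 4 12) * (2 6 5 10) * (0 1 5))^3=(0 7 9 2)(1 6 12 10 4 5 13)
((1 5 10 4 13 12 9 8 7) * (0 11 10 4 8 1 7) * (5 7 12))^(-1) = (0 8 10 11)(1 9 12 7)(4 5 13)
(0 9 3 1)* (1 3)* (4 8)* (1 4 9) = (0 1)(4 8 9) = [1, 0, 2, 3, 8, 5, 6, 7, 9, 4]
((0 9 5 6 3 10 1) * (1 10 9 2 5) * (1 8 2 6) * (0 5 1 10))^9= ((0 6 3 9 8 2 1 5 10))^9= (10)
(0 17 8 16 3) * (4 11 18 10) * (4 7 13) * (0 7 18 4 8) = [17, 1, 2, 7, 11, 5, 6, 13, 16, 9, 18, 4, 12, 8, 14, 15, 3, 0, 10] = (0 17)(3 7 13 8 16)(4 11)(10 18)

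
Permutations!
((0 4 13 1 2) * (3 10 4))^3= ((0 3 10 4 13 1 2))^3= (0 4 2 10 1 3 13)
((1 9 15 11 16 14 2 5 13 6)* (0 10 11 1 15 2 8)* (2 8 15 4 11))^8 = ((0 10 2 5 13 6 4 11 16 14 15 1 9 8))^8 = (0 16 2 15 13 9 4)(1 6 8 11 10 14 5)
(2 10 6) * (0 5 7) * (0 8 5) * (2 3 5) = (2 10 6 3 5 7 8) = [0, 1, 10, 5, 4, 7, 3, 8, 2, 9, 6]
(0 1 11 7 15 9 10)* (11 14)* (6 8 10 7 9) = (0 1 14 11 9 7 15 6 8 10) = [1, 14, 2, 3, 4, 5, 8, 15, 10, 7, 0, 9, 12, 13, 11, 6]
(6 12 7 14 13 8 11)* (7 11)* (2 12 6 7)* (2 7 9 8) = (2 12 11 9 8 7 14 13) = [0, 1, 12, 3, 4, 5, 6, 14, 7, 8, 10, 9, 11, 2, 13]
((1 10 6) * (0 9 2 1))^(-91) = ((0 9 2 1 10 6))^(-91) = (0 6 10 1 2 9)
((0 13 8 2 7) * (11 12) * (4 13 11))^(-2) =((0 11 12 4 13 8 2 7))^(-2) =(0 2 13 12)(4 11 7 8)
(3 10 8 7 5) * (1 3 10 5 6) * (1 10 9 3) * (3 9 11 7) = (3 5 11 7 6 10 8) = [0, 1, 2, 5, 4, 11, 10, 6, 3, 9, 8, 7]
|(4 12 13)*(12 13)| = |(4 13)| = 2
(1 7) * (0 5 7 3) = (0 5 7 1 3) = [5, 3, 2, 0, 4, 7, 6, 1]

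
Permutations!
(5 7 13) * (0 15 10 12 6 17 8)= (0 15 10 12 6 17 8)(5 7 13)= [15, 1, 2, 3, 4, 7, 17, 13, 0, 9, 12, 11, 6, 5, 14, 10, 16, 8]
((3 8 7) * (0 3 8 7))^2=(0 7)(3 8)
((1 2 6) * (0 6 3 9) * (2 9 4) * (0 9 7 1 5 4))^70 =(9)(0 2 5)(3 4 6)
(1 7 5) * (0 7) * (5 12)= (0 7 12 5 1)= [7, 0, 2, 3, 4, 1, 6, 12, 8, 9, 10, 11, 5]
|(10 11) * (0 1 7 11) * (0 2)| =6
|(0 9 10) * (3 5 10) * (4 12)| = |(0 9 3 5 10)(4 12)| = 10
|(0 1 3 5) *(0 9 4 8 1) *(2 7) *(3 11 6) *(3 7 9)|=8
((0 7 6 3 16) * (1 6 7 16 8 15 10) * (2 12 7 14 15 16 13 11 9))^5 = (0 12 1)(2 10 16)(3 11 14)(6 13 7)(8 9 15)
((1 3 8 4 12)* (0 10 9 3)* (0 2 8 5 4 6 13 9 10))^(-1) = (1 12 4 5 3 9 13 6 8 2)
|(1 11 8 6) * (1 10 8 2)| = 3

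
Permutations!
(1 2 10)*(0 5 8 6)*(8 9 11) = (0 5 9 11 8 6)(1 2 10) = [5, 2, 10, 3, 4, 9, 0, 7, 6, 11, 1, 8]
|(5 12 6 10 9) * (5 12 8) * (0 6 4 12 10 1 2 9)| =|(0 6 1 2 9 10)(4 12)(5 8)| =6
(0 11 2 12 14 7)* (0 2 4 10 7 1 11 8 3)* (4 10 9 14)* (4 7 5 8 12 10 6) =[12, 11, 10, 0, 9, 8, 4, 2, 3, 14, 5, 6, 7, 13, 1] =(0 12 7 2 10 5 8 3)(1 11 6 4 9 14)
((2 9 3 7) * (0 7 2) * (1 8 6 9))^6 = (9) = ((0 7)(1 8 6 9 3 2))^6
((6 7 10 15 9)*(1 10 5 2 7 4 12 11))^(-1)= (1 11 12 4 6 9 15 10)(2 5 7)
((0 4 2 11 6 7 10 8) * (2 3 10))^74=(0 8 10 3 4)(2 6)(7 11)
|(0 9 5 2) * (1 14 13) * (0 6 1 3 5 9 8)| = 14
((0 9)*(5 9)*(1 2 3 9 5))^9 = ((0 1 2 3 9))^9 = (0 9 3 2 1)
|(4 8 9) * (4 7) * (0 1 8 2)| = |(0 1 8 9 7 4 2)| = 7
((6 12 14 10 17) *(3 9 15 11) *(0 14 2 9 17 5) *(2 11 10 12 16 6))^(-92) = (0 9 11 5 2 12 10 17 14 15 3)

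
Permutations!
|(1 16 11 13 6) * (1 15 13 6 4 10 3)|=9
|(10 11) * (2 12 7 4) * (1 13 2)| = 6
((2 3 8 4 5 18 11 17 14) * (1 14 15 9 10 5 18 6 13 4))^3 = (1 3 14 8 2)(4 17 10 13 11 9 6 18 15 5)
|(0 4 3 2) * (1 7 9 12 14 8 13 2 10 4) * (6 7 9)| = 24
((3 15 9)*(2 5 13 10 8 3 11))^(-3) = (2 15 10)(3 13 11)(5 9 8)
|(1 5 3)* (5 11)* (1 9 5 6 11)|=6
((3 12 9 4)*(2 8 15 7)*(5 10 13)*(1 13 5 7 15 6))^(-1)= (15)(1 6 8 2 7 13)(3 4 9 12)(5 10)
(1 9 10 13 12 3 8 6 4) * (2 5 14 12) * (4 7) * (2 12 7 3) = (1 9 10 13 12 2 5 14 7 4)(3 8 6) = [0, 9, 5, 8, 1, 14, 3, 4, 6, 10, 13, 11, 2, 12, 7]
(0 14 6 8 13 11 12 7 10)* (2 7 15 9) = (0 14 6 8 13 11 12 15 9 2 7 10) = [14, 1, 7, 3, 4, 5, 8, 10, 13, 2, 0, 12, 15, 11, 6, 9]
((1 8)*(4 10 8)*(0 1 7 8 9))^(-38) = ((0 1 4 10 9)(7 8))^(-38) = (0 4 9 1 10)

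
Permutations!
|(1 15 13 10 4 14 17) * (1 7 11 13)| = |(1 15)(4 14 17 7 11 13 10)| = 14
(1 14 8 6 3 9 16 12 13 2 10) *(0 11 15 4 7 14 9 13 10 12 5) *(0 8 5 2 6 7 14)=(0 11 15 4 14 5 8 7)(1 9 16 2 12 10)(3 13 6)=[11, 9, 12, 13, 14, 8, 3, 0, 7, 16, 1, 15, 10, 6, 5, 4, 2]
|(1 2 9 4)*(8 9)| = 5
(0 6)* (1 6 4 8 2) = (0 4 8 2 1 6) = [4, 6, 1, 3, 8, 5, 0, 7, 2]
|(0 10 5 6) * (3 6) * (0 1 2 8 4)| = 9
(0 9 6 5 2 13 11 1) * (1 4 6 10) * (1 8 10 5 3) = [9, 0, 13, 1, 6, 2, 3, 7, 10, 5, 8, 4, 12, 11] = (0 9 5 2 13 11 4 6 3 1)(8 10)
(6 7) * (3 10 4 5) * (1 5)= (1 5 3 10 4)(6 7)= [0, 5, 2, 10, 1, 3, 7, 6, 8, 9, 4]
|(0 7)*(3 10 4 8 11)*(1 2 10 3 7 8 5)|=20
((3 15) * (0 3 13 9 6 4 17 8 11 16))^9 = ((0 3 15 13 9 6 4 17 8 11 16))^9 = (0 11 17 6 13 3 16 8 4 9 15)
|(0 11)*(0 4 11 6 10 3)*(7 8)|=4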